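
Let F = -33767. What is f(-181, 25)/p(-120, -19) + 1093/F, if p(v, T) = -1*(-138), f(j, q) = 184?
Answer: 131789/101301 ≈ 1.3010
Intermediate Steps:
p(v, T) = 138
f(-181, 25)/p(-120, -19) + 1093/F = 184/138 + 1093/(-33767) = 184*(1/138) + 1093*(-1/33767) = 4/3 - 1093/33767 = 131789/101301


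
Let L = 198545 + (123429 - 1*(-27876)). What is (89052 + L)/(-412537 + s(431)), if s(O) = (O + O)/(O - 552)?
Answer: -53107142/49917839 ≈ -1.0639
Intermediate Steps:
s(O) = 2*O/(-552 + O) (s(O) = (2*O)/(-552 + O) = 2*O/(-552 + O))
L = 349850 (L = 198545 + (123429 + 27876) = 198545 + 151305 = 349850)
(89052 + L)/(-412537 + s(431)) = (89052 + 349850)/(-412537 + 2*431/(-552 + 431)) = 438902/(-412537 + 2*431/(-121)) = 438902/(-412537 + 2*431*(-1/121)) = 438902/(-412537 - 862/121) = 438902/(-49917839/121) = 438902*(-121/49917839) = -53107142/49917839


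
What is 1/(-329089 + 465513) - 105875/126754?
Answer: -7221882123/8646143848 ≈ -0.83527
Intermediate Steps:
1/(-329089 + 465513) - 105875/126754 = 1/136424 - 105875*1/126754 = 1/136424 - 105875/126754 = -7221882123/8646143848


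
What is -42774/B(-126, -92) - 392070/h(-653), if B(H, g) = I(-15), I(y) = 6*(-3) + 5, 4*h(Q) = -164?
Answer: 6850644/533 ≈ 12853.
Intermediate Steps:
h(Q) = -41 (h(Q) = (¼)*(-164) = -41)
I(y) = -13 (I(y) = -18 + 5 = -13)
B(H, g) = -13
-42774/B(-126, -92) - 392070/h(-653) = -42774/(-13) - 392070/(-41) = -42774*(-1/13) - 392070*(-1/41) = 42774/13 + 392070/41 = 6850644/533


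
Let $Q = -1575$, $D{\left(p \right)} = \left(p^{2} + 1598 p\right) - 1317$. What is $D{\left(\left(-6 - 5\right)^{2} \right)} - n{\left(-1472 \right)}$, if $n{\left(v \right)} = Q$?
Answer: $208257$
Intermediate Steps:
$D{\left(p \right)} = -1317 + p^{2} + 1598 p$
$n{\left(v \right)} = -1575$
$D{\left(\left(-6 - 5\right)^{2} \right)} - n{\left(-1472 \right)} = \left(-1317 + \left(\left(-6 - 5\right)^{2}\right)^{2} + 1598 \left(-6 - 5\right)^{2}\right) - -1575 = \left(-1317 + \left(\left(-11\right)^{2}\right)^{2} + 1598 \left(-11\right)^{2}\right) + 1575 = \left(-1317 + 121^{2} + 1598 \cdot 121\right) + 1575 = \left(-1317 + 14641 + 193358\right) + 1575 = 206682 + 1575 = 208257$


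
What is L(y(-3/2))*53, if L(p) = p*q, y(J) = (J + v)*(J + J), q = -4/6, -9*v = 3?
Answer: -583/3 ≈ -194.33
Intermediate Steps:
v = -⅓ (v = -⅑*3 = -⅓ ≈ -0.33333)
q = -⅔ (q = -4*⅙ = -⅔ ≈ -0.66667)
y(J) = 2*J*(-⅓ + J) (y(J) = (J - ⅓)*(J + J) = (-⅓ + J)*(2*J) = 2*J*(-⅓ + J))
L(p) = -2*p/3 (L(p) = p*(-⅔) = -2*p/3)
L(y(-3/2))*53 = -4*(-3/2)*(-1 + 3*(-3/2))/9*53 = -4*(-3*½)*(-1 + 3*(-3*½))/9*53 = -4*(-3)*(-1 + 3*(-3/2))/(9*2)*53 = -4*(-3)*(-1 - 9/2)/(9*2)*53 = -4*(-3)*(-11)/(9*2*2)*53 = -⅔*11/2*53 = -11/3*53 = -583/3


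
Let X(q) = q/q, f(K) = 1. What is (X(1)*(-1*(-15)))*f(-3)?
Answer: 15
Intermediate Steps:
X(q) = 1
(X(1)*(-1*(-15)))*f(-3) = (1*(-1*(-15)))*1 = (1*15)*1 = 15*1 = 15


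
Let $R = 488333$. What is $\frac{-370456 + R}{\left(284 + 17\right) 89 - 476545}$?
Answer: $- \frac{117877}{449756} \approx -0.26209$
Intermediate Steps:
$\frac{-370456 + R}{\left(284 + 17\right) 89 - 476545} = \frac{-370456 + 488333}{\left(284 + 17\right) 89 - 476545} = \frac{117877}{301 \cdot 89 - 476545} = \frac{117877}{26789 - 476545} = \frac{117877}{-449756} = 117877 \left(- \frac{1}{449756}\right) = - \frac{117877}{449756}$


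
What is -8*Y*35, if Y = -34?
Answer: 9520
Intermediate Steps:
-8*Y*35 = -8*(-34)*35 = 272*35 = 9520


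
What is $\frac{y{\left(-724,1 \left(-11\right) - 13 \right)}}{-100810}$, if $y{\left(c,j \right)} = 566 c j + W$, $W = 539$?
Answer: $- \frac{1967071}{20162} \approx -97.563$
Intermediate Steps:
$y{\left(c,j \right)} = 539 + 566 c j$ ($y{\left(c,j \right)} = 566 c j + 539 = 539 + 566 c j$)
$\frac{y{\left(-724,1 \left(-11\right) - 13 \right)}}{-100810} = \frac{539 + 566 \left(-724\right) \left(1 \left(-11\right) - 13\right)}{-100810} = \left(539 + 566 \left(-724\right) \left(-11 - 13\right)\right) \left(- \frac{1}{100810}\right) = \left(539 + 566 \left(-724\right) \left(-24\right)\right) \left(- \frac{1}{100810}\right) = \left(539 + 9834816\right) \left(- \frac{1}{100810}\right) = 9835355 \left(- \frac{1}{100810}\right) = - \frac{1967071}{20162}$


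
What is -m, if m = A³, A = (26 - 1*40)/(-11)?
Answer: -2744/1331 ≈ -2.0616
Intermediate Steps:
A = 14/11 (A = (26 - 40)*(-1/11) = -14*(-1/11) = 14/11 ≈ 1.2727)
m = 2744/1331 (m = (14/11)³ = 2744/1331 ≈ 2.0616)
-m = -1*2744/1331 = -2744/1331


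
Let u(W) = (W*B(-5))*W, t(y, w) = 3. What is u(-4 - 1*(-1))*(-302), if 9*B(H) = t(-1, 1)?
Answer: -906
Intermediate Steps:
B(H) = ⅓ (B(H) = (⅑)*3 = ⅓)
u(W) = W²/3 (u(W) = (W*(⅓))*W = (W/3)*W = W²/3)
u(-4 - 1*(-1))*(-302) = ((-4 - 1*(-1))²/3)*(-302) = ((-4 + 1)²/3)*(-302) = ((⅓)*(-3)²)*(-302) = ((⅓)*9)*(-302) = 3*(-302) = -906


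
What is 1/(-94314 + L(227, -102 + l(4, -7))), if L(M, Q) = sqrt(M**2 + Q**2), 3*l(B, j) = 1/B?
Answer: -13581216/1280889889919 - 12*sqrt(8915905)/1280889889919 ≈ -1.0631e-5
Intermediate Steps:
l(B, j) = 1/(3*B)
1/(-94314 + L(227, -102 + l(4, -7))) = 1/(-94314 + sqrt(227**2 + (-102 + (1/3)/4)**2)) = 1/(-94314 + sqrt(51529 + (-102 + (1/3)*(1/4))**2)) = 1/(-94314 + sqrt(51529 + (-102 + 1/12)**2)) = 1/(-94314 + sqrt(51529 + (-1223/12)**2)) = 1/(-94314 + sqrt(51529 + 1495729/144)) = 1/(-94314 + sqrt(8915905/144)) = 1/(-94314 + sqrt(8915905)/12)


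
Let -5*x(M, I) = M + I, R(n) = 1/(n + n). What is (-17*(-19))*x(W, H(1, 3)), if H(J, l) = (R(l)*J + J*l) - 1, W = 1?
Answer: -6137/30 ≈ -204.57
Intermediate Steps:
R(n) = 1/(2*n)
H(J, l) = -1 + J*l + J/(2*l) (H(J, l) = ((1/(2*l))*J + J*l) - 1 = (J/(2*l) + J*l) - 1 = (J*l + J/(2*l)) - 1 = -1 + J*l + J/(2*l))
x(M, I) = -I/5 - M/5 (x(M, I) = -(M + I)/5 = -(I + M)/5 = -I/5 - M/5)
(-17*(-19))*x(W, H(1, 3)) = (-17*(-19))*(-(-1 + 1*3 + (½)*1/3)/5 - ⅕*1) = 323*(-(-1 + 3 + (½)*1*(⅓))/5 - ⅕) = 323*(-(-1 + 3 + ⅙)/5 - ⅕) = 323*(-⅕*13/6 - ⅕) = 323*(-13/30 - ⅕) = 323*(-19/30) = -6137/30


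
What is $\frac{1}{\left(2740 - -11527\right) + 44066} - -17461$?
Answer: $\frac{1018552514}{58333} \approx 17461.0$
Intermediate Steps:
$\frac{1}{\left(2740 - -11527\right) + 44066} - -17461 = \frac{1}{\left(2740 + 11527\right) + 44066} + 17461 = \frac{1}{14267 + 44066} + 17461 = \frac{1}{58333} + 17461 = \frac{1018552514}{58333}$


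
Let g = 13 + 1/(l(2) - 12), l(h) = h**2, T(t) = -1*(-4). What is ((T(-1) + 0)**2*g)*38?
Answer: 7828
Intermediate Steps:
T(t) = 4
g = 103/8 (g = 13 + 1/(2**2 - 12) = 13 + 1/(4 - 12) = 13 + 1/(-8) = 13 - 1/8 = 103/8 ≈ 12.875)
((T(-1) + 0)**2*g)*38 = ((4 + 0)**2*(103/8))*38 = (4**2*(103/8))*38 = (16*(103/8))*38 = 206*38 = 7828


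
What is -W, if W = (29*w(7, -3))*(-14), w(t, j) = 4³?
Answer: 25984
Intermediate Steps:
w(t, j) = 64
W = -25984 (W = (29*64)*(-14) = 1856*(-14) = -25984)
-W = -1*(-25984) = 25984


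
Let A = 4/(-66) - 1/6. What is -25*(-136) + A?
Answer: 74795/22 ≈ 3399.8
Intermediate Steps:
A = -5/22 (A = 4*(-1/66) - 1*1/6 = -2/33 - 1/6 = -5/22 ≈ -0.22727)
-25*(-136) + A = -25*(-136) - 5/22 = 3400 - 5/22 = 74795/22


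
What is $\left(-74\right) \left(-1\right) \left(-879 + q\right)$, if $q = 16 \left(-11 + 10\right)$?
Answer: $-66230$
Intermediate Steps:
$q = -16$ ($q = 16 \left(-1\right) = -16$)
$\left(-74\right) \left(-1\right) \left(-879 + q\right) = \left(-74\right) \left(-1\right) \left(-879 - 16\right) = 74 \left(-895\right) = -66230$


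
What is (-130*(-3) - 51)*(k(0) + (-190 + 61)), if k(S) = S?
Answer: -43731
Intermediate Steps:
(-130*(-3) - 51)*(k(0) + (-190 + 61)) = (-130*(-3) - 51)*(0 + (-190 + 61)) = (390 - 51)*(0 - 129) = 339*(-129) = -43731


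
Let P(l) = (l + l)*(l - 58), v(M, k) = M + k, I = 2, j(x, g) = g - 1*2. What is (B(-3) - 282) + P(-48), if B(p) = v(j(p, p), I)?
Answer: 9891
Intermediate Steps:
j(x, g) = -2 + g (j(x, g) = g - 2 = -2 + g)
B(p) = p (B(p) = (-2 + p) + 2 = p)
P(l) = 2*l*(-58 + l) (P(l) = (2*l)*(-58 + l) = 2*l*(-58 + l))
(B(-3) - 282) + P(-48) = (-3 - 282) + 2*(-48)*(-58 - 48) = -285 + 2*(-48)*(-106) = -285 + 10176 = 9891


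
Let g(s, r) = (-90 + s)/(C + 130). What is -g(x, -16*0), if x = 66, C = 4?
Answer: 12/67 ≈ 0.17910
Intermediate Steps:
g(s, r) = -45/67 + s/134 (g(s, r) = (-90 + s)/(4 + 130) = (-90 + s)/134 = (-90 + s)*(1/134) = -45/67 + s/134)
-g(x, -16*0) = -(-45/67 + (1/134)*66) = -(-45/67 + 33/67) = -1*(-12/67) = 12/67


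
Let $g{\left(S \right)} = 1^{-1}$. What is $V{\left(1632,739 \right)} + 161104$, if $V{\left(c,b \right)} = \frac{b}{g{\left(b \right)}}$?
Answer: $161843$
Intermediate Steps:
$g{\left(S \right)} = 1$
$V{\left(c,b \right)} = b$ ($V{\left(c,b \right)} = \frac{b}{1} = b 1 = b$)
$V{\left(1632,739 \right)} + 161104 = 739 + 161104 = 161843$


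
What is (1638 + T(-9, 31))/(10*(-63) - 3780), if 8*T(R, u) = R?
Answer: -291/784 ≈ -0.37117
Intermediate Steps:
T(R, u) = R/8
(1638 + T(-9, 31))/(10*(-63) - 3780) = (1638 + (⅛)*(-9))/(10*(-63) - 3780) = (1638 - 9/8)/(-630 - 3780) = (13095/8)/(-4410) = (13095/8)*(-1/4410) = -291/784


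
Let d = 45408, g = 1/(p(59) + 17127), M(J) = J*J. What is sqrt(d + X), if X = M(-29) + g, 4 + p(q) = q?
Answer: sqrt(112840345298)/1562 ≈ 215.06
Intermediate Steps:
p(q) = -4 + q
M(J) = J**2
g = 1/17182 (g = 1/((-4 + 59) + 17127) = 1/(55 + 17127) = 1/17182 ≈ 5.8200e-5)
X = 14450063/17182 (X = (-29)**2 + 1/17182 = 841 + 1/17182 = 14450063/17182 ≈ 841.00)
sqrt(d + X) = sqrt(45408 + 14450063/17182) = sqrt(794650319/17182) = sqrt(112840345298)/1562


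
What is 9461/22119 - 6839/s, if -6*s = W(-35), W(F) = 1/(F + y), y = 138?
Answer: 93486007199/22119 ≈ 4.2265e+6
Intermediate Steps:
W(F) = 1/(138 + F) (W(F) = 1/(F + 138) = 1/(138 + F))
s = -1/618 (s = -1/(6*(138 - 35)) = -⅙/103 = -⅙*1/103 = -1/618 ≈ -0.0016181)
9461/22119 - 6839/s = 9461/22119 - 6839/(-1/618) = 9461*(1/22119) - 6839*(-618) = 9461/22119 + 4226502 = 93486007199/22119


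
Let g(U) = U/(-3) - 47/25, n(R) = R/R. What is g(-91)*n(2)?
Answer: 2134/75 ≈ 28.453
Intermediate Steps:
n(R) = 1
g(U) = -47/25 - U/3 (g(U) = U*(-⅓) - 47*1/25 = -U/3 - 47/25 = -47/25 - U/3)
g(-91)*n(2) = (-47/25 - ⅓*(-91))*1 = (-47/25 + 91/3)*1 = (2134/75)*1 = 2134/75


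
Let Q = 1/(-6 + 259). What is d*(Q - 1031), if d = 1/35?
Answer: -260842/8855 ≈ -29.457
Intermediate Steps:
d = 1/35 ≈ 0.028571
Q = 1/253 ≈ 0.0039526
d*(Q - 1031) = (1/253 - 1031)/35 = (1/35)*(-260842/253) = -260842/8855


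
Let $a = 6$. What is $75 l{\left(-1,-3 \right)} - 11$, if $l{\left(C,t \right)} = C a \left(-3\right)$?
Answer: $1339$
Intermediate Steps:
$l{\left(C,t \right)} = - 18 C$ ($l{\left(C,t \right)} = C 6 \left(-3\right) = 6 C \left(-3\right) = - 18 C$)
$75 l{\left(-1,-3 \right)} - 11 = 75 \left(\left(-18\right) \left(-1\right)\right) - 11 = 75 \cdot 18 - 11 = 1350 - 11 = 1339$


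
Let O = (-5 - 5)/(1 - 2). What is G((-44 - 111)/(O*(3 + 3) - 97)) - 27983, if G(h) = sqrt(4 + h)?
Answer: -27983 + sqrt(11211)/37 ≈ -27980.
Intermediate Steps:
O = 10 (O = -10/(-1) = -10*(-1) = 10)
G((-44 - 111)/(O*(3 + 3) - 97)) - 27983 = sqrt(4 + (-44 - 111)/(10*(3 + 3) - 97)) - 27983 = sqrt(4 - 155/(10*6 - 97)) - 27983 = sqrt(4 - 155/(60 - 97)) - 27983 = sqrt(4 - 155/(-37)) - 27983 = sqrt(4 - 155*(-1/37)) - 27983 = sqrt(4 + 155/37) - 27983 = sqrt(303/37) - 27983 = sqrt(11211)/37 - 27983 = -27983 + sqrt(11211)/37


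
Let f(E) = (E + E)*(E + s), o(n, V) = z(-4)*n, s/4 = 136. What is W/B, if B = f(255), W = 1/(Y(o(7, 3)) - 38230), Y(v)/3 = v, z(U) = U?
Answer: -1/15612571860 ≈ -6.4051e-11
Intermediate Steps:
s = 544 (s = 4*136 = 544)
o(n, V) = -4*n
Y(v) = 3*v
f(E) = 2*E*(544 + E) (f(E) = (E + E)*(E + 544) = (2*E)*(544 + E) = 2*E*(544 + E))
W = -1/38314 (W = 1/(3*(-4*7) - 38230) = 1/(3*(-28) - 38230) = 1/(-84 - 38230) = 1/(-38314) = -1/38314 ≈ -2.6100e-5)
B = 407490 (B = 2*255*(544 + 255) = 2*255*799 = 407490)
W/B = -1/38314/407490 = -1/38314*1/407490 = -1/15612571860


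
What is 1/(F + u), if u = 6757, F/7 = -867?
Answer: 1/688 ≈ 0.0014535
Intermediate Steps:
F = -6069 (F = 7*(-867) = -6069)
1/(F + u) = 1/(-6069 + 6757) = 1/688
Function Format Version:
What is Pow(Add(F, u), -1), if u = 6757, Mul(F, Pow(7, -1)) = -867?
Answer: Rational(1, 688) ≈ 0.0014535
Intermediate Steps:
F = -6069 (F = Mul(7, -867) = -6069)
Pow(Add(F, u), -1) = Pow(Add(-6069, 6757), -1) = Pow(688, -1) = Rational(1, 688)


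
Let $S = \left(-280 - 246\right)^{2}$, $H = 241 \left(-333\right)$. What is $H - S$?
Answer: $-356929$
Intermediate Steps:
$H = -80253$
$S = 276676$ ($S = \left(-526\right)^{2} = 276676$)
$H - S = -80253 - 276676 = -356929$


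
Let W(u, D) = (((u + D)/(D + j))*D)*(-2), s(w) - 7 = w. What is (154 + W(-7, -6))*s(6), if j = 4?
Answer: 3016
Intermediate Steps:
s(w) = 7 + w
W(u, D) = -2*D*(D + u)/(4 + D) (W(u, D) = (((u + D)/(D + 4))*D)*(-2) = (((D + u)/(4 + D))*D)*(-2) = (D*(D + u)/(4 + D))*(-2) = -2*D*(D + u)/(4 + D))
(154 + W(-7, -6))*s(6) = (154 - 2*(-6)*(-6 - 7)/(4 - 6))*(7 + 6) = (154 - 2*(-6)*(-13)/(-2))*13 = (154 - 2*(-6)*(-½)*(-13))*13 = (154 + 78)*13 = 232*13 = 3016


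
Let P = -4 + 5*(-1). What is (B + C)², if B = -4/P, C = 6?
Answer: 3364/81 ≈ 41.531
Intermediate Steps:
P = -9 (P = -4 - 5 = -9)
B = 4/9 (B = -4/(-9) = -4*(-⅑) = 4/9 ≈ 0.44444)
(B + C)² = (4/9 + 6)² = (58/9)² = 3364/81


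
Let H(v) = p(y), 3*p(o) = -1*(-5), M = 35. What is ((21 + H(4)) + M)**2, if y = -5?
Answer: 29929/9 ≈ 3325.4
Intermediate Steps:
p(o) = 5/3 (p(o) = (-1*(-5))/3 = (1/3)*5 = 5/3)
H(v) = 5/3
((21 + H(4)) + M)**2 = ((21 + 5/3) + 35)**2 = (68/3 + 35)**2 = (173/3)**2 = 29929/9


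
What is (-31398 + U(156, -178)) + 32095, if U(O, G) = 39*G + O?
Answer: -6089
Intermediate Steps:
U(O, G) = O + 39*G
(-31398 + U(156, -178)) + 32095 = (-31398 + (156 + 39*(-178))) + 32095 = (-31398 + (156 - 6942)) + 32095 = (-31398 - 6786) + 32095 = -38184 + 32095 = -6089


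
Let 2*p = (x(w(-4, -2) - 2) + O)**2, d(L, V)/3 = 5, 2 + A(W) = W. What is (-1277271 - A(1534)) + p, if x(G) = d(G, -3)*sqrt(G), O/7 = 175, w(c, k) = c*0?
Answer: -1057431/2 + 18375*I*sqrt(2) ≈ -5.2872e+5 + 25986.0*I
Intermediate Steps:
A(W) = -2 + W
d(L, V) = 15 (d(L, V) = 3*5 = 15)
w(c, k) = 0
O = 1225 (O = 7*175 = 1225)
x(G) = 15*sqrt(G)
p = (1225 + 15*I*sqrt(2))**2/2 (p = (15*sqrt(0 - 2) + 1225)**2/2 = (15*sqrt(-2) + 1225)**2/2 = (15*(I*sqrt(2)) + 1225)**2/2 = (15*I*sqrt(2) + 1225)**2/2 = (1225 + 15*I*sqrt(2))**2/2 ≈ 7.5009e+5 + 25986.0*I)
(-1277271 - A(1534)) + p = (-1277271 - (-2 + 1534)) + (1500175/2 + 18375*I*sqrt(2)) = (-1277271 - 1*1532) + (1500175/2 + 18375*I*sqrt(2)) = (-1277271 - 1532) + (1500175/2 + 18375*I*sqrt(2)) = -1278803 + (1500175/2 + 18375*I*sqrt(2)) = -1057431/2 + 18375*I*sqrt(2)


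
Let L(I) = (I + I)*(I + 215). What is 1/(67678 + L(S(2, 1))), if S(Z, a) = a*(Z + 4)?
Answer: 1/70330 ≈ 1.4219e-5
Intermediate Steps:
S(Z, a) = a*(4 + Z)
L(I) = 2*I*(215 + I) (L(I) = (2*I)*(215 + I) = 2*I*(215 + I))
1/(67678 + L(S(2, 1))) = 1/(67678 + 2*(1*(4 + 2))*(215 + 1*(4 + 2))) = 1/(67678 + 2*(1*6)*(215 + 1*6)) = 1/(67678 + 2*6*(215 + 6)) = 1/(67678 + 2*6*221) = 1/(67678 + 2652) = 1/70330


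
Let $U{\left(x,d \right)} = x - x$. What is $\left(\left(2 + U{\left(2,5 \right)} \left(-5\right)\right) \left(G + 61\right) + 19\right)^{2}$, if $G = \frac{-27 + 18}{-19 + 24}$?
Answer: $\frac{471969}{25} \approx 18879.0$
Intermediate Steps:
$U{\left(x,d \right)} = 0$
$G = - \frac{9}{5} \approx -1.8$
$\left(\left(2 + U{\left(2,5 \right)} \left(-5\right)\right) \left(G + 61\right) + 19\right)^{2} = \left(\left(2 + 0 \left(-5\right)\right) \left(- \frac{9}{5} + 61\right) + 19\right)^{2} = \left(\left(2 + 0\right) \frac{296}{5} + 19\right)^{2} = \left(2 \cdot \frac{296}{5} + 19\right)^{2} = \left(\frac{592}{5} + 19\right)^{2} = \left(\frac{687}{5}\right)^{2} = \frac{471969}{25}$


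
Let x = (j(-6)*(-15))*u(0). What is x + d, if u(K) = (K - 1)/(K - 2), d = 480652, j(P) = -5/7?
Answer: 6729203/14 ≈ 4.8066e+5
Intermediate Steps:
j(P) = -5/7 (j(P) = -5*⅐ = -5/7)
u(K) = (-1 + K)/(-2 + K)
x = 75/14 (x = (-5/7*(-15))*((-1 + 0)/(-2 + 0)) = 75*(-1/(-2))/7 = 75*(-½*(-1))/7 = (75/7)*(½) = 75/14 ≈ 5.3571)
x + d = 75/14 + 480652 = 6729203/14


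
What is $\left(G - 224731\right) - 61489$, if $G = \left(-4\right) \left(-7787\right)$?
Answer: $-255072$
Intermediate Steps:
$G = 31148$
$\left(G - 224731\right) - 61489 = \left(31148 - 224731\right) - 61489 = -193583 - 61489 = -255072$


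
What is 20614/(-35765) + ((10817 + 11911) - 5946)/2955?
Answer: 35952924/7045705 ≈ 5.1028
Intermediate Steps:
20614/(-35765) + ((10817 + 11911) - 5946)/2955 = 20614*(-1/35765) + (22728 - 5946)*(1/2955) = -20614/35765 + 16782*(1/2955) = -20614/35765 + 5594/985 = 35952924/7045705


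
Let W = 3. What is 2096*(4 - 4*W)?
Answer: -16768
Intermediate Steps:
2096*(4 - 4*W) = 2096*(4 - 4*3) = 2096*(4 - 12) = 2096*(-8) = -16768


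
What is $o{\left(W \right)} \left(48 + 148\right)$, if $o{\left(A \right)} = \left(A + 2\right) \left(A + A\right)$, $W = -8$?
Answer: $18816$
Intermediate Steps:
$o{\left(A \right)} = 2 A \left(2 + A\right)$ ($o{\left(A \right)} = \left(2 + A\right) 2 A = 2 A \left(2 + A\right)$)
$o{\left(W \right)} \left(48 + 148\right) = 2 \left(-8\right) \left(2 - 8\right) \left(48 + 148\right) = 2 \left(-8\right) \left(-6\right) 196 = 96 \cdot 196 = 18816$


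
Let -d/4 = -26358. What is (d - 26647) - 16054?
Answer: 62731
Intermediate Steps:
d = 105432 (d = -4*(-26358) = 105432)
(d - 26647) - 16054 = (105432 - 26647) - 16054 = 78785 - 16054 = 62731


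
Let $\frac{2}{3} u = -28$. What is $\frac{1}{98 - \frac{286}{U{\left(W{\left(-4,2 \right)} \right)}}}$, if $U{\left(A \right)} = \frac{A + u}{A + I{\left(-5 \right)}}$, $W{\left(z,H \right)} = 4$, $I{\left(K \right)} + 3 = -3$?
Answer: $\frac{19}{1576} \approx 0.012056$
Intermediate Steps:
$u = -42$ ($u = \frac{3}{2} \left(-28\right) = -42$)
$I{\left(K \right)} = -6$ ($I{\left(K \right)} = -3 - 3 = -6$)
$U{\left(A \right)} = \frac{-42 + A}{-6 + A}$ ($U{\left(A \right)} = \frac{A - 42}{A - 6} = \frac{-42 + A}{-6 + A}$)
$\frac{1}{98 - \frac{286}{U{\left(W{\left(-4,2 \right)} \right)}}} = \frac{1}{98 - \frac{286}{\frac{1}{-6 + 4} \left(-42 + 4\right)}} = \frac{1}{98 - \frac{286}{\frac{1}{-2} \left(-38\right)}} = \frac{1}{98 - \frac{286}{\left(- \frac{1}{2}\right) \left(-38\right)}} = \frac{1}{98 - \frac{286}{19}} = \frac{1}{\frac{1576}{19}} = \frac{19}{1576}$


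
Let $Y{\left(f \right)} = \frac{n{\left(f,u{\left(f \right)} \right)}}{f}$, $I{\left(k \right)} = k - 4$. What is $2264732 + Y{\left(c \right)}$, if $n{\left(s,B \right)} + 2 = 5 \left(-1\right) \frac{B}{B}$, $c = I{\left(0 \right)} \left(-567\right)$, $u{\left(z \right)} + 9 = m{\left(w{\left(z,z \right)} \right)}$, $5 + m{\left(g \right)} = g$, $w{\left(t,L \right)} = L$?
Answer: $\frac{733773167}{324} \approx 2.2647 \cdot 10^{6}$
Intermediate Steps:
$I{\left(k \right)} = -4 + k$ ($I{\left(k \right)} = k - 4 = -4 + k$)
$m{\left(g \right)} = -5 + g$
$u{\left(z \right)} = -14 + z$ ($u{\left(z \right)} = -9 + \left(-5 + z\right) = -14 + z$)
$c = 2268$ ($c = \left(-4 + 0\right) \left(-567\right) = \left(-4\right) \left(-567\right) = 2268$)
$n{\left(s,B \right)} = -7$ ($n{\left(s,B \right)} = -2 + 5 \left(-1\right) \frac{B}{B} = -2 - 5 = -7$)
$Y{\left(f \right)} = - \frac{7}{f}$
$2264732 + Y{\left(c \right)} = 2264732 - \frac{7}{2268} = 2264732 - \frac{1}{324} = \frac{733773167}{324}$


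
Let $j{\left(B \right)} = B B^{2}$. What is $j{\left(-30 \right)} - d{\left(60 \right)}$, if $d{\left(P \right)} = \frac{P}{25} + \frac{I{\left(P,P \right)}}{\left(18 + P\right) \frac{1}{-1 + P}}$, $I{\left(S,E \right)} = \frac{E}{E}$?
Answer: $- \frac{10531231}{390} \approx -27003.0$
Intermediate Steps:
$j{\left(B \right)} = B^{3}$
$I{\left(S,E \right)} = 1$
$d{\left(P \right)} = \frac{P}{25} + \frac{-1 + P}{18 + P}$ ($d{\left(P \right)} = \frac{P}{25} + 1 \frac{1}{\left(18 + P\right) \frac{1}{-1 + P}} = P \frac{1}{25} + 1 \frac{1}{\frac{1}{-1 + P} \left(18 + P\right)} = \frac{P}{25} + 1 \frac{-1 + P}{18 + P} = \frac{P}{25} + \frac{-1 + P}{18 + P}$)
$j{\left(-30 \right)} - d{\left(60 \right)} = \left(-30\right)^{3} - \frac{-25 + 60^{2} + 43 \cdot 60}{25 \left(18 + 60\right)} = -27000 - \frac{-25 + 3600 + 2580}{25 \cdot 78} = -27000 - \frac{1}{25} \cdot \frac{1}{78} \cdot 6155 = -27000 - \frac{1231}{390} = - \frac{10531231}{390}$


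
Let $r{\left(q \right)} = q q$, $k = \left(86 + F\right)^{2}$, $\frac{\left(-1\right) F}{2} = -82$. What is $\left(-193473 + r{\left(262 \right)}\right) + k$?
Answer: $-62329$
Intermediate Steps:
$F = 164$ ($F = \left(-2\right) \left(-82\right) = 164$)
$k = 62500$ ($k = \left(86 + 164\right)^{2} = 250^{2} = 62500$)
$r{\left(q \right)} = q^{2}$
$\left(-193473 + r{\left(262 \right)}\right) + k = \left(-193473 + 262^{2}\right) + 62500 = \left(-193473 + 68644\right) + 62500 = -124829 + 62500 = -62329$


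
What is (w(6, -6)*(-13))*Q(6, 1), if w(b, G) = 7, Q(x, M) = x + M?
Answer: -637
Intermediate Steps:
Q(x, M) = M + x
(w(6, -6)*(-13))*Q(6, 1) = (7*(-13))*(1 + 6) = -91*7 = -637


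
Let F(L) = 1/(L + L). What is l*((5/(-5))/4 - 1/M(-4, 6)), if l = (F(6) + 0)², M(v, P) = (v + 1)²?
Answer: -13/5184 ≈ -0.0025077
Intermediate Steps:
F(L) = 1/(2*L)
M(v, P) = (1 + v)²
l = 1/144 (l = ((½)/6 + 0)² = ((½)*(⅙) + 0)² = (1/12 + 0)² = (1/12)² = 1/144 ≈ 0.0069444)
l*((5/(-5))/4 - 1/M(-4, 6)) = ((5/(-5))/4 - 1/((1 - 4)²))/144 = ((5*(-⅕))*(¼) - 1/((-3)²))/144 = (-1*¼ - 1/9)/144 = (-¼ - 1*⅑)/144 = (-¼ - ⅑)/144 = (1/144)*(-13/36) = -13/5184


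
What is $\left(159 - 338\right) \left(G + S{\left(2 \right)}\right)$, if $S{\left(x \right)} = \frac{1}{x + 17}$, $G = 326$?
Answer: $- \frac{1108905}{19} \approx -58363.0$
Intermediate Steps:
$S{\left(x \right)} = \frac{1}{17 + x}$
$\left(159 - 338\right) \left(G + S{\left(2 \right)}\right) = \left(159 - 338\right) \left(326 + \frac{1}{17 + 2}\right) = - 179 \left(326 + \frac{1}{19}\right) = \left(-179\right) \frac{6195}{19} = - \frac{1108905}{19}$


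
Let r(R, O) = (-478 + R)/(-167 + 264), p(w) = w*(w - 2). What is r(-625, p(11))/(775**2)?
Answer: -1103/58260625 ≈ -1.8932e-5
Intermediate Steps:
p(w) = w*(-2 + w)
r(R, O) = -478/97 + R/97 (r(R, O) = (-478 + R)/97 = (-478 + R)*(1/97) = -478/97 + R/97)
r(-625, p(11))/(775**2) = (-478/97 + (1/97)*(-625))/(775**2) = (-478/97 - 625/97)/600625 = -1103/97*1/600625 = -1103/58260625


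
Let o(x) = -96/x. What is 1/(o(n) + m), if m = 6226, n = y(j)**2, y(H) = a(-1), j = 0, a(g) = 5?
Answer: 25/155554 ≈ 0.00016072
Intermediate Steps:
y(H) = 5
n = 25 (n = 5**2 = 25)
1/(o(n) + m) = 1/(-96/25 + 6226) = 1/(155554/25) = 25/155554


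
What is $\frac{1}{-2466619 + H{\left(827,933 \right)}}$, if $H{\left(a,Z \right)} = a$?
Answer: $- \frac{1}{2465792} \approx -4.0555 \cdot 10^{-7}$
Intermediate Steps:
$\frac{1}{-2466619 + H{\left(827,933 \right)}} = \frac{1}{-2466619 + 827} = \frac{1}{-2465792} = - \frac{1}{2465792}$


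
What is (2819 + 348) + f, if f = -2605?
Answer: 562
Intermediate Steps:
(2819 + 348) + f = (2819 + 348) - 2605 = 3167 - 2605 = 562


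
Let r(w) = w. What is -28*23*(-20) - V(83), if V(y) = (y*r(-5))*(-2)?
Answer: 12050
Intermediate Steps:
V(y) = 10*y (V(y) = (y*(-5))*(-2) = -5*y*(-2) = 10*y)
-28*23*(-20) - V(83) = -28*23*(-20) - 10*83 = -644*(-20) - 1*830 = 12880 - 830 = 12050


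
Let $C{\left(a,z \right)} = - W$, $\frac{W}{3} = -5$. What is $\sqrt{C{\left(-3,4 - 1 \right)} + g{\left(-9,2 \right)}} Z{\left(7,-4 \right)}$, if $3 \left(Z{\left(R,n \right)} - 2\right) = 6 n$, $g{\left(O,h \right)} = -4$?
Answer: $- 6 \sqrt{11} \approx -19.9$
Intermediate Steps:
$W = -15$ ($W = 3 \left(-5\right) = -15$)
$Z{\left(R,n \right)} = 2 + 2 n$ ($Z{\left(R,n \right)} = 2 + \frac{6 n}{3} = 2 + 2 n$)
$C{\left(a,z \right)} = 15$ ($C{\left(a,z \right)} = \left(-1\right) \left(-15\right) = 15$)
$\sqrt{C{\left(-3,4 - 1 \right)} + g{\left(-9,2 \right)}} Z{\left(7,-4 \right)} = \sqrt{15 - 4} \left(2 + 2 \left(-4\right)\right) = \sqrt{11} \left(2 - 8\right) = \sqrt{11} \left(-6\right) = - 6 \sqrt{11}$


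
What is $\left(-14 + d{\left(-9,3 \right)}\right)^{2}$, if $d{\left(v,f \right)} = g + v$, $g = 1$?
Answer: $484$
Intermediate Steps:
$d{\left(v,f \right)} = 1 + v$
$\left(-14 + d{\left(-9,3 \right)}\right)^{2} = \left(-14 + \left(1 - 9\right)\right)^{2} = \left(-14 - 8\right)^{2} = \left(-22\right)^{2} = 484$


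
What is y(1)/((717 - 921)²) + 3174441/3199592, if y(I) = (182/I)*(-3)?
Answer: 678961247/693511566 ≈ 0.97902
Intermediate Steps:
y(I) = -546/I
y(1)/((717 - 921)²) + 3174441/3199592 = (-546/1)/((717 - 921)²) + 3174441/3199592 = (-546*1)/((-204)²) + 3174441*(1/3199592) = -546/41616 + 3174441/3199592 = -546*1/41616 + 3174441/3199592 = -91/6936 + 3174441/3199592 = 678961247/693511566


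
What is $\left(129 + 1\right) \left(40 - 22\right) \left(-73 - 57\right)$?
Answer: $-304200$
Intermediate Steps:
$\left(129 + 1\right) \left(40 - 22\right) \left(-73 - 57\right) = 130 \cdot 18 \left(-130\right) = 130 \left(-2340\right) = -304200$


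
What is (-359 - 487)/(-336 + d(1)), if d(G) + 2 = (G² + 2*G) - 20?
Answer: 846/355 ≈ 2.3831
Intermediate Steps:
d(G) = -22 + G² + 2*G (d(G) = -2 + ((G² + 2*G) - 20) = -2 + (-20 + G² + 2*G) = -22 + G² + 2*G)
(-359 - 487)/(-336 + d(1)) = (-359 - 487)/(-336 + (-22 + 1² + 2*1)) = -846/(-336 + (-22 + 1 + 2)) = -846/(-336 - 19) = -846/(-355) = -846*(-1/355) = 846/355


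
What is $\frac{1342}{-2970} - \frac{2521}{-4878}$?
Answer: $\frac{4753}{73170} \approx 0.064958$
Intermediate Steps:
$\frac{1342}{-2970} - \frac{2521}{-4878} = 1342 \left(- \frac{1}{2970}\right) - - \frac{2521}{4878} = - \frac{61}{135} + \frac{2521}{4878} = \frac{4753}{73170}$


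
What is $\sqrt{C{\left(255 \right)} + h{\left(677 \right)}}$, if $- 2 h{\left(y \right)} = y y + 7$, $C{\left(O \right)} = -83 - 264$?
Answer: $i \sqrt{229515} \approx 479.08 i$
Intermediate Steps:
$C{\left(O \right)} = -347$
$h{\left(y \right)} = - \frac{7}{2} - \frac{y^{2}}{2}$ ($h{\left(y \right)} = - \frac{y y + 7}{2} = - \frac{y^{2} + 7}{2} = - \frac{7 + y^{2}}{2} = - \frac{7}{2} - \frac{y^{2}}{2}$)
$\sqrt{C{\left(255 \right)} + h{\left(677 \right)}} = \sqrt{-347 - \left(\frac{7}{2} + \frac{677^{2}}{2}\right)} = \sqrt{-347 - 229168} = \sqrt{-229515} = i \sqrt{229515}$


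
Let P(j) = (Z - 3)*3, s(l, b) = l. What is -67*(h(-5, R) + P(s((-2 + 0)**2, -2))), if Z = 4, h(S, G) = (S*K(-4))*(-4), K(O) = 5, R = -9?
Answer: -6901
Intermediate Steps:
h(S, G) = -20*S (h(S, G) = (S*5)*(-4) = (5*S)*(-4) = -20*S)
P(j) = 3 (P(j) = (4 - 3)*3 = 1*3 = 3)
-67*(h(-5, R) + P(s((-2 + 0)**2, -2))) = -67*(-20*(-5) + 3) = -67*(100 + 3) = -67*103 = -6901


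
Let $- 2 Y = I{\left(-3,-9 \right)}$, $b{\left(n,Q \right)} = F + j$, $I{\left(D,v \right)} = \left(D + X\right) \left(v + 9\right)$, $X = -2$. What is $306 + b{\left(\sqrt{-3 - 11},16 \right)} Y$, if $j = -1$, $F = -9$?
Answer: $306$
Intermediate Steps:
$I{\left(D,v \right)} = \left(-2 + D\right) \left(9 + v\right)$ ($I{\left(D,v \right)} = \left(D - 2\right) \left(v + 9\right) = \left(-2 + D\right) \left(9 + v\right)$)
$b{\left(n,Q \right)} = -10$ ($b{\left(n,Q \right)} = -9 - 1 = -10$)
$Y = 0$ ($Y = - \frac{-18 - -18 + 9 \left(-3\right) - -27}{2} = - \frac{-18 + 18 - 27 + 27}{2} = \left(- \frac{1}{2}\right) 0 = 0$)
$306 + b{\left(\sqrt{-3 - 11},16 \right)} Y = 306 - 0 = 306 + 0 = 306$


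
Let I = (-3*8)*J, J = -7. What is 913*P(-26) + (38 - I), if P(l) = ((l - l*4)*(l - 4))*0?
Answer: -130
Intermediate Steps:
I = 168 (I = -3*8*(-7) = -24*(-7) = 168)
P(l) = 0 (P(l) = ((l - 4*l)*(-4 + l))*0 = ((-3*l)*(-4 + l))*0 = -3*l*(-4 + l)*0 = 0)
913*P(-26) + (38 - I) = 913*0 + (38 - 1*168) = 0 + (38 - 168) = 0 - 130 = -130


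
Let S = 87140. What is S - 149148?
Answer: -62008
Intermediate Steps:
S - 149148 = 87140 - 149148 = -62008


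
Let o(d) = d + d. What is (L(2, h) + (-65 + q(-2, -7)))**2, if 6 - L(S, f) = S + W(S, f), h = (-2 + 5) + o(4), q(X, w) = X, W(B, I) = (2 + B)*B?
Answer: 5041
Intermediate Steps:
o(d) = 2*d
W(B, I) = B*(2 + B)
h = 11 (h = (-2 + 5) + 2*4 = 3 + 8 = 11)
L(S, f) = 6 - S - S*(2 + S) (L(S, f) = 6 - (S + S*(2 + S)) = 6 + (-S - S*(2 + S)) = 6 - S - S*(2 + S))
(L(2, h) + (-65 + q(-2, -7)))**2 = ((6 - 1*2 - 1*2*(2 + 2)) + (-65 - 2))**2 = ((6 - 2 - 1*2*4) - 67)**2 = ((6 - 2 - 8) - 67)**2 = (-4 - 67)**2 = (-71)**2 = 5041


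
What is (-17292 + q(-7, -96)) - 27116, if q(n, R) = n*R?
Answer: -43736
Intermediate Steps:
q(n, R) = R*n
(-17292 + q(-7, -96)) - 27116 = (-17292 - 96*(-7)) - 27116 = (-17292 + 672) - 27116 = -16620 - 27116 = -43736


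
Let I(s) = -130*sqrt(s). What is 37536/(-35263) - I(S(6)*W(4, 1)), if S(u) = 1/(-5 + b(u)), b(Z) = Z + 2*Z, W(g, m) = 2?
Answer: -37536/35263 + 10*sqrt(26) ≈ 49.926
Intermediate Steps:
b(Z) = 3*Z
S(u) = 1/(-5 + 3*u)
37536/(-35263) - I(S(6)*W(4, 1)) = 37536/(-35263) - (-130)*sqrt(2/(-5 + 3*6)) = 37536*(-1/35263) - (-130)*sqrt(2/(-5 + 18)) = -37536/35263 - (-130)*sqrt(2/13) = -37536/35263 - (-130)*sqrt(26)/13 = -37536/35263 - (-10)*sqrt(26) = -37536/35263 + 10*sqrt(26)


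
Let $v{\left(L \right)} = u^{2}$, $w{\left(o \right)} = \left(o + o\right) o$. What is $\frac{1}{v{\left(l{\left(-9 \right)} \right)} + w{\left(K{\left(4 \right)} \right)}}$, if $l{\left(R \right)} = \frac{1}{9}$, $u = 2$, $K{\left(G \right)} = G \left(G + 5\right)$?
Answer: $\frac{1}{2596} \approx 0.00038521$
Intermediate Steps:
$K{\left(G \right)} = G \left(5 + G\right)$
$w{\left(o \right)} = 2 o^{2}$ ($w{\left(o \right)} = 2 o o = 2 o^{2}$)
$l{\left(R \right)} = \frac{1}{9}$
$v{\left(L \right)} = 4$ ($v{\left(L \right)} = 2^{2} = 4$)
$\frac{1}{v{\left(l{\left(-9 \right)} \right)} + w{\left(K{\left(4 \right)} \right)}} = \frac{1}{4 + 2 \left(4 \left(5 + 4\right)\right)^{2}} = \frac{1}{4 + 2 \left(4 \cdot 9\right)^{2}} = \frac{1}{4 + 2 \cdot 36^{2}} = \frac{1}{4 + 2 \cdot 1296} = \frac{1}{4 + 2592} = \frac{1}{2596}$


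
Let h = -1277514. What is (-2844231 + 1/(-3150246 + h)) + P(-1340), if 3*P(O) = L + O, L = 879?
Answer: -4198084217227/1475920 ≈ -2.8444e+6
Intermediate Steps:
P(O) = 293 + O/3 (P(O) = (879 + O)/3 = 293 + O/3)
(-2844231 + 1/(-3150246 + h)) + P(-1340) = (-2844231 + 1/(-3150246 - 1277514)) + (293 + (1/3)*(-1340)) = (-2844231 + 1/(-4427760)) + (293 - 1340/3) = (-2844231 - 1/4427760) - 461/3 = -12593572252561/4427760 - 461/3 = -4198084217227/1475920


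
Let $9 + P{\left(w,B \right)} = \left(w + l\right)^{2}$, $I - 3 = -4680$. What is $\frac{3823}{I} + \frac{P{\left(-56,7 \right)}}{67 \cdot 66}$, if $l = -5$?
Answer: $\frac{75953}{3446949} \approx 0.022035$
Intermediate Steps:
$I = -4677$ ($I = 3 - 4680 = -4677$)
$P{\left(w,B \right)} = -9 + \left(-5 + w\right)^{2}$ ($P{\left(w,B \right)} = -9 + \left(w - 5\right)^{2} = -9 + \left(-5 + w\right)^{2}$)
$\frac{3823}{I} + \frac{P{\left(-56,7 \right)}}{67 \cdot 66} = \frac{3823}{-4677} + \frac{-9 + \left(-5 - 56\right)^{2}}{67 \cdot 66} = 3823 \left(- \frac{1}{4677}\right) + \frac{-9 + \left(-61\right)^{2}}{4422} = - \frac{3823}{4677} + \left(-9 + 3721\right) \frac{1}{4422} = - \frac{3823}{4677} + 3712 \cdot \frac{1}{4422} = - \frac{3823}{4677} + \frac{1856}{2211} = \frac{75953}{3446949}$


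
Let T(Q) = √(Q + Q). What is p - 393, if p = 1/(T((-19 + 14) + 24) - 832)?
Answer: -136014965/346093 - √38/692186 ≈ -393.00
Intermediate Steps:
T(Q) = √2*√Q (T(Q) = √(2*Q) = √2*√Q)
p = 1/(-832 + √38) (p = 1/(√2*√((-19 + 14) + 24) - 832) = 1/(√2*√(-5 + 24) - 832) = 1/(√2*√19 - 832) = 1/(√38 - 832) = 1/(-832 + √38) ≈ -0.0012109)
p - 393 = (-416/346093 - √38/692186) - 393 = -136014965/346093 - √38/692186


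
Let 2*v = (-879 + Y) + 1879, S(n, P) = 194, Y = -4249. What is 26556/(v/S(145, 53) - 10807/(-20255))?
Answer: -208702010640/61615379 ≈ -3387.2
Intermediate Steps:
v = -3249/2 (v = ((-879 - 4249) + 1879)/2 = (-5128 + 1879)/2 = (½)*(-3249) = -3249/2 ≈ -1624.5)
26556/(v/S(145, 53) - 10807/(-20255)) = 26556/(-3249/2/194 - 10807/(-20255)) = 26556/(-3249/2*1/194 - 10807*(-1/20255)) = 26556/(-3249/388 + 10807/20255) = 26556/(-61615379/7858940) = 26556*(-7858940/61615379) = -208702010640/61615379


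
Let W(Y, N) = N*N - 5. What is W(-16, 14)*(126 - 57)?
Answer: 13179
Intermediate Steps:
W(Y, N) = -5 + N² (W(Y, N) = N² - 5 = -5 + N²)
W(-16, 14)*(126 - 57) = (-5 + 14²)*(126 - 57) = (-5 + 196)*69 = 191*69 = 13179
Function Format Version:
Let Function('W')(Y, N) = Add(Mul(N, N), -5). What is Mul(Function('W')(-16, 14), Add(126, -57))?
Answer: 13179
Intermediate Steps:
Function('W')(Y, N) = Add(-5, Pow(N, 2)) (Function('W')(Y, N) = Add(Pow(N, 2), -5) = Add(-5, Pow(N, 2)))
Mul(Function('W')(-16, 14), Add(126, -57)) = Mul(Add(-5, Pow(14, 2)), Add(126, -57)) = Mul(Add(-5, 196), 69) = Mul(191, 69) = 13179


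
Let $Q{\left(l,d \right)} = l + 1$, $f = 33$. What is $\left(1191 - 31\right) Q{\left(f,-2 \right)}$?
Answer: $39440$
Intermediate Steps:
$Q{\left(l,d \right)} = 1 + l$
$\left(1191 - 31\right) Q{\left(f,-2 \right)} = \left(1191 - 31\right) \left(1 + 33\right) = 1160 \cdot 34 = 39440$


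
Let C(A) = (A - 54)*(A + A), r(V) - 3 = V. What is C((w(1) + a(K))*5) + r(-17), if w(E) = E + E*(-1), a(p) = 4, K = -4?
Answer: -1374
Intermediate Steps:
r(V) = 3 + V
w(E) = 0 (w(E) = E - E = 0)
C(A) = 2*A*(-54 + A) (C(A) = (-54 + A)*(2*A) = 2*A*(-54 + A))
C((w(1) + a(K))*5) + r(-17) = 2*((0 + 4)*5)*(-54 + (0 + 4)*5) + (3 - 17) = 2*(4*5)*(-54 + 4*5) - 14 = 2*20*(-54 + 20) - 14 = 2*20*(-34) - 14 = -1360 - 14 = -1374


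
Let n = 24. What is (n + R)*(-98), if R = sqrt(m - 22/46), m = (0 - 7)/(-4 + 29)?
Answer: -2352 - 196*I*sqrt(2507)/115 ≈ -2352.0 - 85.337*I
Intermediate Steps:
m = -7/25 ≈ -0.28000
R = 2*I*sqrt(2507)/115 (R = sqrt(-7/25 - 22/46) = sqrt(-7/25 - 22*1/46) = sqrt(-7/25 - 11/23) = sqrt(-436/575) = 2*I*sqrt(2507)/115 ≈ 0.87078*I)
(n + R)*(-98) = (24 + 2*I*sqrt(2507)/115)*(-98) = -2352 - 196*I*sqrt(2507)/115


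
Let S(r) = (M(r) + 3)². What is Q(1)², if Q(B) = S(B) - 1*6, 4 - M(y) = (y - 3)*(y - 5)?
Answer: 25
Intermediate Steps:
M(y) = 4 - (-5 + y)*(-3 + y) (M(y) = 4 - (y - 3)*(y - 5) = 4 - (-3 + y)*(-5 + y) = 4 - (-5 + y)*(-3 + y))
S(r) = (-8 - r² + 8*r)² (S(r) = ((-11 - r² + 8*r) + 3)² = (-8 - r² + 8*r)²)
Q(B) = -6 + (8 + B² - 8*B)² (Q(B) = (8 + B² - 8*B)² - 1*6 = (8 + B² - 8*B)² - 6 = -6 + (8 + B² - 8*B)²)
Q(1)² = (-6 + (8 + 1² - 8*1)²)² = (-6 + (8 + 1 - 8)²)² = (-6 + 1²)² = (-6 + 1)² = (-5)² = 25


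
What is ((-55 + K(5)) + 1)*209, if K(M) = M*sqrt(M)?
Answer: -11286 + 1045*sqrt(5) ≈ -8949.3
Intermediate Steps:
K(M) = M**(3/2)
((-55 + K(5)) + 1)*209 = ((-55 + 5**(3/2)) + 1)*209 = ((-55 + 5*sqrt(5)) + 1)*209 = (-54 + 5*sqrt(5))*209 = -11286 + 1045*sqrt(5)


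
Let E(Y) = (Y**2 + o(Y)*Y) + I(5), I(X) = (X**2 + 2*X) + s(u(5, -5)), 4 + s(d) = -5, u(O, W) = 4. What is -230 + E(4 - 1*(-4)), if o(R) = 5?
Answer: -100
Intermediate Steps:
s(d) = -9 (s(d) = -4 - 5 = -9)
I(X) = -9 + X**2 + 2*X (I(X) = (X**2 + 2*X) - 9 = -9 + X**2 + 2*X)
E(Y) = 26 + Y**2 + 5*Y (E(Y) = (Y**2 + 5*Y) + (-9 + 5**2 + 2*5) = (Y**2 + 5*Y) + (-9 + 25 + 10) = (Y**2 + 5*Y) + 26 = 26 + Y**2 + 5*Y)
-230 + E(4 - 1*(-4)) = -230 + (26 + (4 - 1*(-4))**2 + 5*(4 - 1*(-4))) = -230 + (26 + (4 + 4)**2 + 5*(4 + 4)) = -230 + (26 + 8**2 + 5*8) = -230 + (26 + 64 + 40) = -230 + 130 = -100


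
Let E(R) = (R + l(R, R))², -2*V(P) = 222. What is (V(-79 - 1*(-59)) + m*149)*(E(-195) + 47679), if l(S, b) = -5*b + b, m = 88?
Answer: 5069141904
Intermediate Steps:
V(P) = -111 (V(P) = -½*222 = -111)
l(S, b) = -4*b
E(R) = 9*R² (E(R) = (R - 4*R)² = (-3*R)² = 9*R²)
(V(-79 - 1*(-59)) + m*149)*(E(-195) + 47679) = (-111 + 88*149)*(9*(-195)² + 47679) = (-111 + 13112)*(9*38025 + 47679) = 13001*(342225 + 47679) = 13001*389904 = 5069141904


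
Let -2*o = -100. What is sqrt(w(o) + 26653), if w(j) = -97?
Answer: 2*sqrt(6639) ≈ 162.96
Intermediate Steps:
o = 50 (o = -1/2*(-100) = 50)
sqrt(w(o) + 26653) = sqrt(-97 + 26653) = sqrt(26556) = 2*sqrt(6639)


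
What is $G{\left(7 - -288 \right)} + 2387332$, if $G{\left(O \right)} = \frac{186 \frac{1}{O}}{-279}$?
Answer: $\frac{2112788818}{885} \approx 2.3873 \cdot 10^{6}$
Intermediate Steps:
$G{\left(O \right)} = - \frac{2}{3 O}$ ($G{\left(O \right)} = \frac{186}{O} \left(- \frac{1}{279}\right) = - \frac{2}{3 O}$)
$G{\left(7 - -288 \right)} + 2387332 = - \frac{2}{3 \left(7 - -288\right)} + 2387332 = - \frac{2}{3 \left(7 + 288\right)} + 2387332 = - \frac{2}{3 \cdot 295} + 2387332 = \left(- \frac{2}{3}\right) \frac{1}{295} + 2387332 = - \frac{2}{885} + 2387332 = \frac{2112788818}{885}$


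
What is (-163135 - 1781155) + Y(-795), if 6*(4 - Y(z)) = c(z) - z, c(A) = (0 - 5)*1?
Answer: -5833253/3 ≈ -1.9444e+6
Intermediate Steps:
c(A) = -5 (c(A) = -5*1 = -5)
Y(z) = 29/6 + z/6 (Y(z) = 4 - (-5 - z)/6 = 4 + (5/6 + z/6) = 29/6 + z/6)
(-163135 - 1781155) + Y(-795) = (-163135 - 1781155) + (29/6 + (1/6)*(-795)) = -1944290 + (29/6 - 265/2) = -1944290 - 383/3 = -5833253/3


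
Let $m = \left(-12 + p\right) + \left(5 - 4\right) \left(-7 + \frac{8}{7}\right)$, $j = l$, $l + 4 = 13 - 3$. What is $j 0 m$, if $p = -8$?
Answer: $0$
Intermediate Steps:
$l = 6$ ($l = -4 + \left(13 - 3\right) = -4 + 10 = 6$)
$j = 6$
$m = - \frac{181}{7}$ ($m = \left(-12 - 8\right) + \left(5 - 4\right) \left(-7 + \frac{8}{7}\right) = -20 + 1 \left(-7 + 8 \cdot \frac{1}{7}\right) = -20 + 1 \left(-7 + \frac{8}{7}\right) = -20 + 1 \left(- \frac{41}{7}\right) = -20 - \frac{41}{7} = - \frac{181}{7} \approx -25.857$)
$j 0 m = 6 \cdot 0 \left(- \frac{181}{7}\right) = 0 \left(- \frac{181}{7}\right) = 0$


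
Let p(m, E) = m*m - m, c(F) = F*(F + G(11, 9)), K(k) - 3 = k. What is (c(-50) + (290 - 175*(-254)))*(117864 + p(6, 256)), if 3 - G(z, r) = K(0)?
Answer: 5569312560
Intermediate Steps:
K(k) = 3 + k
G(z, r) = 0 (G(z, r) = 3 - (3 + 0) = 3 - 1*3 = 3 - 3 = 0)
c(F) = F**2 (c(F) = F*(F + 0) = F*F = F**2)
p(m, E) = m**2 - m
(c(-50) + (290 - 175*(-254)))*(117864 + p(6, 256)) = ((-50)**2 + (290 - 175*(-254)))*(117864 + 6*(-1 + 6)) = (2500 + (290 + 44450))*(117864 + 6*5) = (2500 + 44740)*(117864 + 30) = 47240*117894 = 5569312560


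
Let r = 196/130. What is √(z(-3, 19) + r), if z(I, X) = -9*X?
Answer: I*√716105/65 ≈ 13.019*I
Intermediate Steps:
r = 98/65 (r = 196*(1/130) = 98/65 ≈ 1.5077)
√(z(-3, 19) + r) = √(-9*19 + 98/65) = √(-171 + 98/65) = √(-11017/65) = I*√716105/65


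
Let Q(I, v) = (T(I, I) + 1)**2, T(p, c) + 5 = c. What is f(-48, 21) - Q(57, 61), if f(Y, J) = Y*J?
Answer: -3817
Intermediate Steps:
T(p, c) = -5 + c
Q(I, v) = (-4 + I)**2 (Q(I, v) = ((-5 + I) + 1)**2 = (-4 + I)**2)
f(Y, J) = J*Y
f(-48, 21) - Q(57, 61) = 21*(-48) - (-4 + 57)**2 = -1008 - 1*53**2 = -1008 - 1*2809 = -1008 - 2809 = -3817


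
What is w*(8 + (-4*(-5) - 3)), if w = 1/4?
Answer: 25/4 ≈ 6.2500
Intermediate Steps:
w = ¼ ≈ 0.25000
w*(8 + (-4*(-5) - 3)) = (8 + (-4*(-5) - 3))/4 = (8 + (20 - 3))/4 = (8 + 17)/4 = (¼)*25 = 25/4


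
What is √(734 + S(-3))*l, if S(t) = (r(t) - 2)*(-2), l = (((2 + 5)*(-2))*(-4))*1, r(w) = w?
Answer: 112*√186 ≈ 1527.5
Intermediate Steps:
l = 56 (l = ((7*(-2))*(-4))*1 = -14*(-4)*1 = 56*1 = 56)
S(t) = 4 - 2*t (S(t) = (t - 2)*(-2) = (-2 + t)*(-2) = 4 - 2*t)
√(734 + S(-3))*l = √(734 + (4 - 2*(-3)))*56 = √(734 + (4 + 6))*56 = √(734 + 10)*56 = √744*56 = (2*√186)*56 = 112*√186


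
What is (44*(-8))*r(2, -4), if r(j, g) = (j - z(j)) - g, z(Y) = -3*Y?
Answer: -4224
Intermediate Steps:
r(j, g) = -g + 4*j (r(j, g) = (j - (-3)*j) - g = (j + 3*j) - g = 4*j - g = -g + 4*j)
(44*(-8))*r(2, -4) = (44*(-8))*(-1*(-4) + 4*2) = -352*(4 + 8) = -352*12 = -4224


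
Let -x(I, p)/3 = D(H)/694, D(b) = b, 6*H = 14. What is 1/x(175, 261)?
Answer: -694/7 ≈ -99.143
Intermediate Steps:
H = 7/3 (H = (1/6)*14 = 7/3 ≈ 2.3333)
x(I, p) = -7/694
1/x(175, 261) = 1/(-7/694) = -694/7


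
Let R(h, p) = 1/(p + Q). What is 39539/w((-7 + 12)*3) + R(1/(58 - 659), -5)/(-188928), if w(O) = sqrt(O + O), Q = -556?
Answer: 1/105988608 + 39539*sqrt(30)/30 ≈ 7218.8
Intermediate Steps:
R(h, p) = 1/(-556 + p) (R(h, p) = 1/(p - 556) = 1/(-556 + p))
w(O) = sqrt(2)*sqrt(O) (w(O) = sqrt(2*O) = sqrt(2)*sqrt(O))
39539/w((-7 + 12)*3) + R(1/(58 - 659), -5)/(-188928) = 39539/((sqrt(2)*sqrt((-7 + 12)*3))) + 1/(-556 - 5*(-188928)) = 39539/((sqrt(2)*sqrt(5*3))) - 1/188928/(-561) = 39539/((sqrt(2)*sqrt(15))) - 1/561*(-1/188928) = 39539/(sqrt(30)) + 1/105988608 = 39539*(sqrt(30)/30) + 1/105988608 = 39539*sqrt(30)/30 + 1/105988608 = 1/105988608 + 39539*sqrt(30)/30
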